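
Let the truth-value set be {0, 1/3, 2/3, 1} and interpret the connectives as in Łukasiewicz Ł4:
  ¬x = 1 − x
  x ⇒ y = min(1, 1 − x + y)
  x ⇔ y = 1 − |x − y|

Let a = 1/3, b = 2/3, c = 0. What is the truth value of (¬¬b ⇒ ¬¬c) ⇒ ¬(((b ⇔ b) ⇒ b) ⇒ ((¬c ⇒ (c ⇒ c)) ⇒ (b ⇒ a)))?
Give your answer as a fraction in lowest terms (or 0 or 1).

¬b = ¬2/3 = 1/3
¬¬b = ¬1/3 = 2/3
¬c = ¬0 = 1
¬¬c = ¬1 = 0
¬¬b ⇒ ¬¬c = 2/3 ⇒ 0 = 1/3
b ⇔ b = 2/3 ⇔ 2/3 = 1
(b ⇔ b) ⇒ b = 1 ⇒ 2/3 = 2/3
¬c = ¬0 = 1
c ⇒ c = 0 ⇒ 0 = 1
¬c ⇒ (c ⇒ c) = 1 ⇒ 1 = 1
b ⇒ a = 2/3 ⇒ 1/3 = 2/3
(¬c ⇒ (c ⇒ c)) ⇒ (b ⇒ a) = 1 ⇒ 2/3 = 2/3
((b ⇔ b) ⇒ b) ⇒ ((¬c ⇒ (c ⇒ c)) ⇒ (b ⇒ a)) = 2/3 ⇒ 2/3 = 1
¬(((b ⇔ b) ⇒ b) ⇒ ((¬c ⇒ (c ⇒ c)) ⇒ (b ⇒ a))) = ¬1 = 0
(¬¬b ⇒ ¬¬c) ⇒ ¬(((b ⇔ b) ⇒ b) ⇒ ((¬c ⇒ (c ⇒ c)) ⇒ (b ⇒ a))) = 1/3 ⇒ 0 = 2/3

2/3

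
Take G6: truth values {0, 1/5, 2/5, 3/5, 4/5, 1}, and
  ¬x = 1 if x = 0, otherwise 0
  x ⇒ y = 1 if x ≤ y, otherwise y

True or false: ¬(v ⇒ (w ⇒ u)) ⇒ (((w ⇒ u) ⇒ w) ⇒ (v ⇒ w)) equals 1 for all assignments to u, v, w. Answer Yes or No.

Counterexample: take u = 0, v = 2/5, w = 1/5.
w ⇒ u = 1/5 ⇒ 0 = 0
v ⇒ (w ⇒ u) = 2/5 ⇒ 0 = 0
¬(v ⇒ (w ⇒ u)) = ¬0 = 1
(w ⇒ u) ⇒ w = 0 ⇒ 1/5 = 1
v ⇒ w = 2/5 ⇒ 1/5 = 1/5
((w ⇒ u) ⇒ w) ⇒ (v ⇒ w) = 1 ⇒ 1/5 = 1/5
¬(v ⇒ (w ⇒ u)) ⇒ (((w ⇒ u) ⇒ w) ⇒ (v ⇒ w)) = 1 ⇒ 1/5 = 1/5
This gives 1/5 ≠ 1.

No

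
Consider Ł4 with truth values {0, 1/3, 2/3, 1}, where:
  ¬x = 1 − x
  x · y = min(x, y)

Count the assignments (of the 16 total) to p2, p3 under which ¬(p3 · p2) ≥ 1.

7

p2 = 0, p3 = 0 ↦ 1  ≥
p2 = 0, p3 = 1/3 ↦ 1  ≥
p2 = 0, p3 = 2/3 ↦ 1  ≥
p2 = 0, p3 = 1 ↦ 1  ≥
p2 = 1/3, p3 = 0 ↦ 1  ≥
p2 = 1/3, p3 = 1/3 ↦ 2/3  <
p2 = 1/3, p3 = 2/3 ↦ 2/3  <
p2 = 1/3, p3 = 1 ↦ 2/3  <
p2 = 2/3, p3 = 0 ↦ 1  ≥
p2 = 2/3, p3 = 1/3 ↦ 2/3  <
p2 = 2/3, p3 = 2/3 ↦ 1/3  <
p2 = 2/3, p3 = 1 ↦ 1/3  <
p2 = 1, p3 = 0 ↦ 1  ≥
p2 = 1, p3 = 1/3 ↦ 2/3  <
p2 = 1, p3 = 2/3 ↦ 1/3  <
p2 = 1, p3 = 1 ↦ 0  <
So 7 of the 16 assignments meet the threshold.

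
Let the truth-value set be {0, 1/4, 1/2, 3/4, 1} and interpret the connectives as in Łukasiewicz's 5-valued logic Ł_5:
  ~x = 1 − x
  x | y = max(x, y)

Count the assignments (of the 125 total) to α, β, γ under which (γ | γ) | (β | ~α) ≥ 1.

value 1: 61 assignments (counts)
value 3/4: 37 assignments
value 1/2: 19 assignments
value 1/4: 7 assignments
value 0: 1 assignment
So 61 of the 125 assignments meet the threshold.

61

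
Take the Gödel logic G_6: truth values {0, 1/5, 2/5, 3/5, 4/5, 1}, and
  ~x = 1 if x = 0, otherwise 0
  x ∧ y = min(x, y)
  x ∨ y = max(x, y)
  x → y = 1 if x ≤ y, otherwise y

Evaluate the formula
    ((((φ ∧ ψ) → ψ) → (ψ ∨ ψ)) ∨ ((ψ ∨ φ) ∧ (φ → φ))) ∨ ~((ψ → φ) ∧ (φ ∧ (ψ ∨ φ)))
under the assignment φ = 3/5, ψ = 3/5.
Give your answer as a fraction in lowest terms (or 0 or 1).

3/5

φ ∧ ψ = 3/5 ∧ 3/5 = 3/5
(φ ∧ ψ) → ψ = 3/5 → 3/5 = 1
ψ ∨ ψ = 3/5 ∨ 3/5 = 3/5
((φ ∧ ψ) → ψ) → (ψ ∨ ψ) = 1 → 3/5 = 3/5
ψ ∨ φ = 3/5 ∨ 3/5 = 3/5
φ → φ = 3/5 → 3/5 = 1
(ψ ∨ φ) ∧ (φ → φ) = 3/5 ∧ 1 = 3/5
(((φ ∧ ψ) → ψ) → (ψ ∨ ψ)) ∨ ((ψ ∨ φ) ∧ (φ → φ)) = 3/5 ∨ 3/5 = 3/5
ψ → φ = 3/5 → 3/5 = 1
ψ ∨ φ = 3/5 ∨ 3/5 = 3/5
φ ∧ (ψ ∨ φ) = 3/5 ∧ 3/5 = 3/5
(ψ → φ) ∧ (φ ∧ (ψ ∨ φ)) = 1 ∧ 3/5 = 3/5
~((ψ → φ) ∧ (φ ∧ (ψ ∨ φ))) = ~3/5 = 0
((((φ ∧ ψ) → ψ) → (ψ ∨ ψ)) ∨ ((ψ ∨ φ) ∧ (φ → φ))) ∨ ~((ψ → φ) ∧ (φ ∧ (ψ ∨ φ))) = 3/5 ∨ 0 = 3/5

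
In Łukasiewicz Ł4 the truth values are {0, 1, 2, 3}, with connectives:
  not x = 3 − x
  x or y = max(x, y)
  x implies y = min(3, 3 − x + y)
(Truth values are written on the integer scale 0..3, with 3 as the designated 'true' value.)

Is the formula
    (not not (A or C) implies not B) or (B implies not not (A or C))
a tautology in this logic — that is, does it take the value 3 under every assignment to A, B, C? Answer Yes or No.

No

Counterexample: take A = 0, B = 3, C = 1.
A or C = 0 or 1 = 1
not (A or C) = not 1 = 2
not not (A or C) = not 2 = 1
not B = not 3 = 0
not not (A or C) implies not B = 1 implies 0 = 2
A or C = 0 or 1 = 1
not (A or C) = not 1 = 2
not not (A or C) = not 2 = 1
B implies not not (A or C) = 3 implies 1 = 1
(not not (A or C) implies not B) or (B implies not not (A or C)) = 2 or 1 = 2
This gives 2 ≠ 3.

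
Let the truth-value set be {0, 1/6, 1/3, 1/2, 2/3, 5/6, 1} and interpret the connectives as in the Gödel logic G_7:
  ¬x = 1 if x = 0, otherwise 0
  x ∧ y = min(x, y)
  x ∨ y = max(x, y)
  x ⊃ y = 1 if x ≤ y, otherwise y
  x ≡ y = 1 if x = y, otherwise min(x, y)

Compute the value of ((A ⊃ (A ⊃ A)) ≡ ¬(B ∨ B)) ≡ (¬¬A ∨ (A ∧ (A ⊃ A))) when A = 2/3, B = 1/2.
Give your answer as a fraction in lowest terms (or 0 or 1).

0

A ⊃ A = 2/3 ⊃ 2/3 = 1
A ⊃ (A ⊃ A) = 2/3 ⊃ 1 = 1
B ∨ B = 1/2 ∨ 1/2 = 1/2
¬(B ∨ B) = ¬1/2 = 0
(A ⊃ (A ⊃ A)) ≡ ¬(B ∨ B) = 1 ≡ 0 = 0
¬A = ¬2/3 = 0
¬¬A = ¬0 = 1
A ⊃ A = 2/3 ⊃ 2/3 = 1
A ∧ (A ⊃ A) = 2/3 ∧ 1 = 2/3
¬¬A ∨ (A ∧ (A ⊃ A)) = 1 ∨ 2/3 = 1
((A ⊃ (A ⊃ A)) ≡ ¬(B ∨ B)) ≡ (¬¬A ∨ (A ∧ (A ⊃ A))) = 0 ≡ 1 = 0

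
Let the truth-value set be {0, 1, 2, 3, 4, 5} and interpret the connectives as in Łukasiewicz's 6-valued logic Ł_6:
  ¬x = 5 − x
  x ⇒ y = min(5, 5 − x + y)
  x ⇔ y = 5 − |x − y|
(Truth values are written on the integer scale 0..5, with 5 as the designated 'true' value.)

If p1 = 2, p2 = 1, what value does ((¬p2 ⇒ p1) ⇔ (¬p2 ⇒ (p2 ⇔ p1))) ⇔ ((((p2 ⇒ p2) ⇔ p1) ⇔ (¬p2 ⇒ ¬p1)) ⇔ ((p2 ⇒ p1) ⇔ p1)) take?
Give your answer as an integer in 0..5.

4

¬p2 = ¬1 = 4
¬p2 ⇒ p1 = 4 ⇒ 2 = 3
¬p2 = ¬1 = 4
p2 ⇔ p1 = 1 ⇔ 2 = 4
¬p2 ⇒ (p2 ⇔ p1) = 4 ⇒ 4 = 5
(¬p2 ⇒ p1) ⇔ (¬p2 ⇒ (p2 ⇔ p1)) = 3 ⇔ 5 = 3
p2 ⇒ p2 = 1 ⇒ 1 = 5
(p2 ⇒ p2) ⇔ p1 = 5 ⇔ 2 = 2
¬p2 = ¬1 = 4
¬p1 = ¬2 = 3
¬p2 ⇒ ¬p1 = 4 ⇒ 3 = 4
((p2 ⇒ p2) ⇔ p1) ⇔ (¬p2 ⇒ ¬p1) = 2 ⇔ 4 = 3
p2 ⇒ p1 = 1 ⇒ 2 = 5
(p2 ⇒ p1) ⇔ p1 = 5 ⇔ 2 = 2
(((p2 ⇒ p2) ⇔ p1) ⇔ (¬p2 ⇒ ¬p1)) ⇔ ((p2 ⇒ p1) ⇔ p1) = 3 ⇔ 2 = 4
((¬p2 ⇒ p1) ⇔ (¬p2 ⇒ (p2 ⇔ p1))) ⇔ ((((p2 ⇒ p2) ⇔ p1) ⇔ (¬p2 ⇒ ¬p1)) ⇔ ((p2 ⇒ p1) ⇔ p1)) = 3 ⇔ 4 = 4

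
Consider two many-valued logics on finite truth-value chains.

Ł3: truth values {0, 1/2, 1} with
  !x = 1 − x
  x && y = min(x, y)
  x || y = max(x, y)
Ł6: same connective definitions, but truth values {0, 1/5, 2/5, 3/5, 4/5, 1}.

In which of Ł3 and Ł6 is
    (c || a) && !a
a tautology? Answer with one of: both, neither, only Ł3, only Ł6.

In Ł3: at a = 0, c = 0 the value is 0 — not a tautology.
In Ł6: at a = 0, c = 0 the value is 0 — not a tautology.

neither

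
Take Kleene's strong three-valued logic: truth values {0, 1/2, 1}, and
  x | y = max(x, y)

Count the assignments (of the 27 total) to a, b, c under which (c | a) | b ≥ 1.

19

value 1: 19 assignments (counts)
value 1/2: 7 assignments
value 0: 1 assignment
So 19 of the 27 assignments meet the threshold.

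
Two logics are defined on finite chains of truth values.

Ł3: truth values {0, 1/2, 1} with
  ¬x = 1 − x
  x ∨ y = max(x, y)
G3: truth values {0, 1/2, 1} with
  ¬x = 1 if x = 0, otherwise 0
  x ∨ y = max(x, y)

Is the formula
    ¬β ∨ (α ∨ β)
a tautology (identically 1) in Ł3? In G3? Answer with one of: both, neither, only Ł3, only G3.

In Ł3: at α = 0, β = 1/2 the value is 1/2 — not a tautology.
In G3: at α = 0, β = 1/2 the value is 1/2 — not a tautology.

neither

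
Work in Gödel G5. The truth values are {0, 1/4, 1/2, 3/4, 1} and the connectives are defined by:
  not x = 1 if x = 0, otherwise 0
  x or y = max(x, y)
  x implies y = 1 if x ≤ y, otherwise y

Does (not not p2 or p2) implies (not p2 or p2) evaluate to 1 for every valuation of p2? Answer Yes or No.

Counterexample: take p2 = 1/4.
not p2 = not 1/4 = 0
not not p2 = not 0 = 1
not not p2 or p2 = 1 or 1/4 = 1
not p2 = not 1/4 = 0
not p2 or p2 = 0 or 1/4 = 1/4
(not not p2 or p2) implies (not p2 or p2) = 1 implies 1/4 = 1/4
This gives 1/4 ≠ 1.

No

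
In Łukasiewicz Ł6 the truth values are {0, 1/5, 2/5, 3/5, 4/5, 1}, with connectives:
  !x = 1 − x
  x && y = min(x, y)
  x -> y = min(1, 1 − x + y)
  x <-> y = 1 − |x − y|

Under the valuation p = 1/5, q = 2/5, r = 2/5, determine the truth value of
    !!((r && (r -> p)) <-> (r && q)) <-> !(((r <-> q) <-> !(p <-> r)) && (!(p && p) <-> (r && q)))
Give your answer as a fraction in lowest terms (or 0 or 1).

4/5

r -> p = 2/5 -> 1/5 = 4/5
r && (r -> p) = 2/5 && 4/5 = 2/5
r && q = 2/5 && 2/5 = 2/5
(r && (r -> p)) <-> (r && q) = 2/5 <-> 2/5 = 1
!((r && (r -> p)) <-> (r && q)) = !1 = 0
!!((r && (r -> p)) <-> (r && q)) = !0 = 1
r <-> q = 2/5 <-> 2/5 = 1
p <-> r = 1/5 <-> 2/5 = 4/5
!(p <-> r) = !4/5 = 1/5
(r <-> q) <-> !(p <-> r) = 1 <-> 1/5 = 1/5
p && p = 1/5 && 1/5 = 1/5
!(p && p) = !1/5 = 4/5
r && q = 2/5 && 2/5 = 2/5
!(p && p) <-> (r && q) = 4/5 <-> 2/5 = 3/5
((r <-> q) <-> !(p <-> r)) && (!(p && p) <-> (r && q)) = 1/5 && 3/5 = 1/5
!(((r <-> q) <-> !(p <-> r)) && (!(p && p) <-> (r && q))) = !1/5 = 4/5
!!((r && (r -> p)) <-> (r && q)) <-> !(((r <-> q) <-> !(p <-> r)) && (!(p && p) <-> (r && q))) = 1 <-> 4/5 = 4/5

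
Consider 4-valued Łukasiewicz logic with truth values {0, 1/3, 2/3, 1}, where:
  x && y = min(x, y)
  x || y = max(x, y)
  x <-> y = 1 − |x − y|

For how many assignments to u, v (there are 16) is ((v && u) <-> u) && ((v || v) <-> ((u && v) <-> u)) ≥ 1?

4

u = 0, v = 0 ↦ 0  <
u = 0, v = 1/3 ↦ 1/3  <
u = 0, v = 2/3 ↦ 2/3  <
u = 0, v = 1 ↦ 1  ≥
u = 1/3, v = 0 ↦ 1/3  <
u = 1/3, v = 1/3 ↦ 1/3  <
u = 1/3, v = 2/3 ↦ 2/3  <
u = 1/3, v = 1 ↦ 1  ≥
u = 2/3, v = 0 ↦ 1/3  <
u = 2/3, v = 1/3 ↦ 2/3  <
u = 2/3, v = 2/3 ↦ 2/3  <
u = 2/3, v = 1 ↦ 1  ≥
u = 1, v = 0 ↦ 0  <
u = 1, v = 1/3 ↦ 1/3  <
u = 1, v = 2/3 ↦ 2/3  <
u = 1, v = 1 ↦ 1  ≥
So 4 of the 16 assignments meet the threshold.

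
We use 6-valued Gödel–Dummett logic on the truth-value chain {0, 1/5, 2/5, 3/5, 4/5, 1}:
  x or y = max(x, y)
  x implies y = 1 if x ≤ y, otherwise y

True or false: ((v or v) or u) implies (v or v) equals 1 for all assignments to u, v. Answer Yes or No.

No

Counterexample: take u = 1/5, v = 0.
v or v = 0 or 0 = 0
(v or v) or u = 0 or 1/5 = 1/5
v or v = 0 or 0 = 0
((v or v) or u) implies (v or v) = 1/5 implies 0 = 0
This gives 0 ≠ 1.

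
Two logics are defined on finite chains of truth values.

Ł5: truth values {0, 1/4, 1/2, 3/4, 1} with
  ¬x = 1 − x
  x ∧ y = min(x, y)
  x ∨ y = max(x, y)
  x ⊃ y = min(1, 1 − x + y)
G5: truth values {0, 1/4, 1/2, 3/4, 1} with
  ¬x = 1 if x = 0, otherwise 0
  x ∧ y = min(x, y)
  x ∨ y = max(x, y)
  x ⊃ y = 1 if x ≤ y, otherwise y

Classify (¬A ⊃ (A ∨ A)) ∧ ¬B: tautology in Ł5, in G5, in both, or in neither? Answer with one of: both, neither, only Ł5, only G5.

In Ł5: at A = 0, B = 0 the value is 0 — not a tautology.
In G5: at A = 0, B = 0 the value is 0 — not a tautology.

neither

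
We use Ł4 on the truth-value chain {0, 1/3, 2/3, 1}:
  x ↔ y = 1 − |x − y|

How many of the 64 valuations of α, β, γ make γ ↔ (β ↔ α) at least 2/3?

42

value 1: 16 assignments (counts)
value 2/3: 26 assignments (counts)
value 1/3: 16 assignments
value 0: 6 assignments
So 42 of the 64 assignments meet the threshold.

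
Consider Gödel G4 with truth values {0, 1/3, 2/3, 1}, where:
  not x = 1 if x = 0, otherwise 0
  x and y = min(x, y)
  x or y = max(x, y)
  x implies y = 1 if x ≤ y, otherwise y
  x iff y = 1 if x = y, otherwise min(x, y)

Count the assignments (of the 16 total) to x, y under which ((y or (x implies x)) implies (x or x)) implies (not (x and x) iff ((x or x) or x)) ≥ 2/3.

4

x = 0, y = 0 ↦ 1  ≥
x = 0, y = 1/3 ↦ 1  ≥
x = 0, y = 2/3 ↦ 1  ≥
x = 0, y = 1 ↦ 1  ≥
x = 1/3, y = 0 ↦ 0  <
x = 1/3, y = 1/3 ↦ 0  <
x = 1/3, y = 2/3 ↦ 0  <
x = 1/3, y = 1 ↦ 0  <
x = 2/3, y = 0 ↦ 0  <
x = 2/3, y = 1/3 ↦ 0  <
x = 2/3, y = 2/3 ↦ 0  <
x = 2/3, y = 1 ↦ 0  <
x = 1, y = 0 ↦ 0  <
x = 1, y = 1/3 ↦ 0  <
x = 1, y = 2/3 ↦ 0  <
x = 1, y = 1 ↦ 0  <
So 4 of the 16 assignments meet the threshold.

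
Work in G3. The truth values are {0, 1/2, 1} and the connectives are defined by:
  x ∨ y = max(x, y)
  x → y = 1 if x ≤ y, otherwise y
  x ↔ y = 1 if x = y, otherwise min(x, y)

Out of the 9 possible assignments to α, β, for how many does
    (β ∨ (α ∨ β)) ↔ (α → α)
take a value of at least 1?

α = 0, β = 0 ↦ 0  <
α = 0, β = 1/2 ↦ 1/2  <
α = 0, β = 1 ↦ 1  ≥
α = 1/2, β = 0 ↦ 1/2  <
α = 1/2, β = 1/2 ↦ 1/2  <
α = 1/2, β = 1 ↦ 1  ≥
α = 1, β = 0 ↦ 1  ≥
α = 1, β = 1/2 ↦ 1  ≥
α = 1, β = 1 ↦ 1  ≥
So 5 of the 9 assignments meet the threshold.

5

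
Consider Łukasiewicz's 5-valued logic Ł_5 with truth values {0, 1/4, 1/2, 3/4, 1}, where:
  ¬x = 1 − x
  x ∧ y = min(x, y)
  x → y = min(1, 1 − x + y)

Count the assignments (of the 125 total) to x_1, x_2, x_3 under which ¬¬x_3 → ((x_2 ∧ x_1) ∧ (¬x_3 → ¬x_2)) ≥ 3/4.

79

value 1: 55 assignments (counts)
value 3/4: 24 assignments (counts)
value 1/2: 21 assignments
value 1/4: 16 assignments
value 0: 9 assignments
So 79 of the 125 assignments meet the threshold.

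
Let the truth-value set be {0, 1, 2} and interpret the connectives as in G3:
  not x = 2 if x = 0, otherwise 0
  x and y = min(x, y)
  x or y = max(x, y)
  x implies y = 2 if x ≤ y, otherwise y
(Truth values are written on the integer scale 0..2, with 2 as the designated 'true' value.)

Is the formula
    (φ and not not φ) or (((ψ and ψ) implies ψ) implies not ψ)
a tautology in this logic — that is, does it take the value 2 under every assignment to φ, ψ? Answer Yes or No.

No

Counterexample: take φ = 0, ψ = 1.
not φ = not 0 = 2
not not φ = not 2 = 0
φ and not not φ = 0 and 0 = 0
ψ and ψ = 1 and 1 = 1
(ψ and ψ) implies ψ = 1 implies 1 = 2
not ψ = not 1 = 0
((ψ and ψ) implies ψ) implies not ψ = 2 implies 0 = 0
(φ and not not φ) or (((ψ and ψ) implies ψ) implies not ψ) = 0 or 0 = 0
This gives 0 ≠ 2.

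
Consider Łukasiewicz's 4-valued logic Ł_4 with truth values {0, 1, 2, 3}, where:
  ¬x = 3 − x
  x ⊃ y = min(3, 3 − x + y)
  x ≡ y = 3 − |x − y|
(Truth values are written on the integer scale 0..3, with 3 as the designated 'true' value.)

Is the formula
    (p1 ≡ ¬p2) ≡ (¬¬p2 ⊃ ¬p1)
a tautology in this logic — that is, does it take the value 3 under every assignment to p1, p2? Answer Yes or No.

Counterexample: take p1 = 0, p2 = 0.
¬p2 = ¬0 = 3
p1 ≡ ¬p2 = 0 ≡ 3 = 0
¬p2 = ¬0 = 3
¬¬p2 = ¬3 = 0
¬p1 = ¬0 = 3
¬¬p2 ⊃ ¬p1 = 0 ⊃ 3 = 3
(p1 ≡ ¬p2) ≡ (¬¬p2 ⊃ ¬p1) = 0 ≡ 3 = 0
This gives 0 ≠ 3.

No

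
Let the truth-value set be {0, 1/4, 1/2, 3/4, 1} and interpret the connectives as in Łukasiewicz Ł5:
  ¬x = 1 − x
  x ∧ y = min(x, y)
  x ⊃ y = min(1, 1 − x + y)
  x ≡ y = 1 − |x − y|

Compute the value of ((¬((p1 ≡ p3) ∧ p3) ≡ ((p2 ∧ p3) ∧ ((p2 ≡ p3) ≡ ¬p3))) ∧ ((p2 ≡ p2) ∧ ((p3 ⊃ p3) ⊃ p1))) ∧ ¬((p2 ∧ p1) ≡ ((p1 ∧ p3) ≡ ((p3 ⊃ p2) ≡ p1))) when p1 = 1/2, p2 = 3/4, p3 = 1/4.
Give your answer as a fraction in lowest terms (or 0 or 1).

1/4

p1 ≡ p3 = 1/2 ≡ 1/4 = 3/4
(p1 ≡ p3) ∧ p3 = 3/4 ∧ 1/4 = 1/4
¬((p1 ≡ p3) ∧ p3) = ¬1/4 = 3/4
p2 ∧ p3 = 3/4 ∧ 1/4 = 1/4
p2 ≡ p3 = 3/4 ≡ 1/4 = 1/2
¬p3 = ¬1/4 = 3/4
(p2 ≡ p3) ≡ ¬p3 = 1/2 ≡ 3/4 = 3/4
(p2 ∧ p3) ∧ ((p2 ≡ p3) ≡ ¬p3) = 1/4 ∧ 3/4 = 1/4
¬((p1 ≡ p3) ∧ p3) ≡ ((p2 ∧ p3) ∧ ((p2 ≡ p3) ≡ ¬p3)) = 3/4 ≡ 1/4 = 1/2
p2 ≡ p2 = 3/4 ≡ 3/4 = 1
p3 ⊃ p3 = 1/4 ⊃ 1/4 = 1
(p3 ⊃ p3) ⊃ p1 = 1 ⊃ 1/2 = 1/2
(p2 ≡ p2) ∧ ((p3 ⊃ p3) ⊃ p1) = 1 ∧ 1/2 = 1/2
(¬((p1 ≡ p3) ∧ p3) ≡ ((p2 ∧ p3) ∧ ((p2 ≡ p3) ≡ ¬p3))) ∧ ((p2 ≡ p2) ∧ ((p3 ⊃ p3) ⊃ p1)) = 1/2 ∧ 1/2 = 1/2
p2 ∧ p1 = 3/4 ∧ 1/2 = 1/2
p1 ∧ p3 = 1/2 ∧ 1/4 = 1/4
p3 ⊃ p2 = 1/4 ⊃ 3/4 = 1
(p3 ⊃ p2) ≡ p1 = 1 ≡ 1/2 = 1/2
(p1 ∧ p3) ≡ ((p3 ⊃ p2) ≡ p1) = 1/4 ≡ 1/2 = 3/4
(p2 ∧ p1) ≡ ((p1 ∧ p3) ≡ ((p3 ⊃ p2) ≡ p1)) = 1/2 ≡ 3/4 = 3/4
¬((p2 ∧ p1) ≡ ((p1 ∧ p3) ≡ ((p3 ⊃ p2) ≡ p1))) = ¬3/4 = 1/4
((¬((p1 ≡ p3) ∧ p3) ≡ ((p2 ∧ p3) ∧ ((p2 ≡ p3) ≡ ¬p3))) ∧ ((p2 ≡ p2) ∧ ((p3 ⊃ p3) ⊃ p1))) ∧ ¬((p2 ∧ p1) ≡ ((p1 ∧ p3) ≡ ((p3 ⊃ p2) ≡ p1))) = 1/2 ∧ 1/4 = 1/4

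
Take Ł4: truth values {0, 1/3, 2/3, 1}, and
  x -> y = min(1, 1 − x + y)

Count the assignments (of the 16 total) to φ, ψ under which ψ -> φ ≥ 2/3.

φ = 0, ψ = 0 ↦ 1  ≥
φ = 0, ψ = 1/3 ↦ 2/3  ≥
φ = 0, ψ = 2/3 ↦ 1/3  <
φ = 0, ψ = 1 ↦ 0  <
φ = 1/3, ψ = 0 ↦ 1  ≥
φ = 1/3, ψ = 1/3 ↦ 1  ≥
φ = 1/3, ψ = 2/3 ↦ 2/3  ≥
φ = 1/3, ψ = 1 ↦ 1/3  <
φ = 2/3, ψ = 0 ↦ 1  ≥
φ = 2/3, ψ = 1/3 ↦ 1  ≥
φ = 2/3, ψ = 2/3 ↦ 1  ≥
φ = 2/3, ψ = 1 ↦ 2/3  ≥
φ = 1, ψ = 0 ↦ 1  ≥
φ = 1, ψ = 1/3 ↦ 1  ≥
φ = 1, ψ = 2/3 ↦ 1  ≥
φ = 1, ψ = 1 ↦ 1  ≥
So 13 of the 16 assignments meet the threshold.

13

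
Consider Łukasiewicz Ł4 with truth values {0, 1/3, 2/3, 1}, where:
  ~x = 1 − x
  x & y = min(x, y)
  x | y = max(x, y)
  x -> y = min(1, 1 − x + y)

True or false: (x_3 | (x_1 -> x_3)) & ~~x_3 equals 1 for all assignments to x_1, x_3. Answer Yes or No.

No

Counterexample: take x_1 = 0, x_3 = 0.
x_1 -> x_3 = 0 -> 0 = 1
x_3 | (x_1 -> x_3) = 0 | 1 = 1
~x_3 = ~0 = 1
~~x_3 = ~1 = 0
(x_3 | (x_1 -> x_3)) & ~~x_3 = 1 & 0 = 0
This gives 0 ≠ 1.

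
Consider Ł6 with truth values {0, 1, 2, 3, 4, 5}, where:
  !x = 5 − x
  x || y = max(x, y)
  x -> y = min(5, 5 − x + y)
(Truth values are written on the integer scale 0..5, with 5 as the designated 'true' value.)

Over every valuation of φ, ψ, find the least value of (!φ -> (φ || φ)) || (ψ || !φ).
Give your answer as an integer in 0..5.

Take φ = 1, ψ = 0:
!φ = !1 = 4
φ || φ = 1 || 1 = 1
!φ -> (φ || φ) = 4 -> 1 = 2
!φ = !1 = 4
ψ || !φ = 0 || 4 = 4
(!φ -> (φ || φ)) || (ψ || !φ) = 2 || 4 = 4
No assignment yields a value below 4, so this is the minimum.

4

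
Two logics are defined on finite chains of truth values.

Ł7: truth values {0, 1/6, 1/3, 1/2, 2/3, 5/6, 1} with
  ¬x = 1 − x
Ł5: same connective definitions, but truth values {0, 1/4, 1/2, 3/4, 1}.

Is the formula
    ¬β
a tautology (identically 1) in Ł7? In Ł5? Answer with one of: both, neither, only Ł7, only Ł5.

In Ł7: at β = 1/6 the value is 5/6 — not a tautology.
In Ł5: at β = 1/4 the value is 3/4 — not a tautology.

neither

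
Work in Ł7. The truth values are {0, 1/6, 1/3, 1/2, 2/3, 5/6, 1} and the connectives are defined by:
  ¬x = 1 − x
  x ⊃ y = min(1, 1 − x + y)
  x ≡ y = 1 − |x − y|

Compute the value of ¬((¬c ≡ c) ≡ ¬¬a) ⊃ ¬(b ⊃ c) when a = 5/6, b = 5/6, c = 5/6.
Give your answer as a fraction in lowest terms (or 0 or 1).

1/2

¬c = ¬5/6 = 1/6
¬c ≡ c = 1/6 ≡ 5/6 = 1/3
¬a = ¬5/6 = 1/6
¬¬a = ¬1/6 = 5/6
(¬c ≡ c) ≡ ¬¬a = 1/3 ≡ 5/6 = 1/2
¬((¬c ≡ c) ≡ ¬¬a) = ¬1/2 = 1/2
b ⊃ c = 5/6 ⊃ 5/6 = 1
¬(b ⊃ c) = ¬1 = 0
¬((¬c ≡ c) ≡ ¬¬a) ⊃ ¬(b ⊃ c) = 1/2 ⊃ 0 = 1/2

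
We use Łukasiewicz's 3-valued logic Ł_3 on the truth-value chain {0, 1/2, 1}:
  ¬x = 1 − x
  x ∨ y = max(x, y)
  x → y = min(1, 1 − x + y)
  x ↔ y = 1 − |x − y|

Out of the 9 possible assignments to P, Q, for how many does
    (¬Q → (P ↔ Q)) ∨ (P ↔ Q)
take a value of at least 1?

7

P = 0, Q = 0 ↦ 1  ≥
P = 0, Q = 1/2 ↦ 1  ≥
P = 0, Q = 1 ↦ 1  ≥
P = 1/2, Q = 0 ↦ 1/2  <
P = 1/2, Q = 1/2 ↦ 1  ≥
P = 1/2, Q = 1 ↦ 1  ≥
P = 1, Q = 0 ↦ 0  <
P = 1, Q = 1/2 ↦ 1  ≥
P = 1, Q = 1 ↦ 1  ≥
So 7 of the 9 assignments meet the threshold.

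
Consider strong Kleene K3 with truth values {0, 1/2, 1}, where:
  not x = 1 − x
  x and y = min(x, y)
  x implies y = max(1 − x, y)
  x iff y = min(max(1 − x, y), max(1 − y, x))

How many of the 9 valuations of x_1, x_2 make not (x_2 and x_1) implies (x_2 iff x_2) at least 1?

x_1 = 0, x_2 = 0 ↦ 1  ≥
x_1 = 0, x_2 = 1/2 ↦ 1/2  <
x_1 = 0, x_2 = 1 ↦ 1  ≥
x_1 = 1/2, x_2 = 0 ↦ 1  ≥
x_1 = 1/2, x_2 = 1/2 ↦ 1/2  <
x_1 = 1/2, x_2 = 1 ↦ 1  ≥
x_1 = 1, x_2 = 0 ↦ 1  ≥
x_1 = 1, x_2 = 1/2 ↦ 1/2  <
x_1 = 1, x_2 = 1 ↦ 1  ≥
So 6 of the 9 assignments meet the threshold.

6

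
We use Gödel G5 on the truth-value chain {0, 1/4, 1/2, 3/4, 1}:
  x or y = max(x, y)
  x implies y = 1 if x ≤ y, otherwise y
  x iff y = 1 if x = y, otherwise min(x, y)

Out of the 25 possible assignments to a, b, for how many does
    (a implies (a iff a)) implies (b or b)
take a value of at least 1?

5

value 1: 5 assignments (counts)
value 3/4: 5 assignments
value 1/2: 5 assignments
value 1/4: 5 assignments
value 0: 5 assignments
So 5 of the 25 assignments meet the threshold.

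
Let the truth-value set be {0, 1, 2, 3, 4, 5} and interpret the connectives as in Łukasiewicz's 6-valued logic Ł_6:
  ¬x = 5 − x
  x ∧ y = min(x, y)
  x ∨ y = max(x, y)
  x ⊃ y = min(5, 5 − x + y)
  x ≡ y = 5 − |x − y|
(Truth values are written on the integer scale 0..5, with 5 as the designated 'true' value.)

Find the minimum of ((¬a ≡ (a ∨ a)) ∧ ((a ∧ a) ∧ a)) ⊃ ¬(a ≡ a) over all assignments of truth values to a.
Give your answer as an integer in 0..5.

2

Take a = 3:
¬a = ¬3 = 2
a ∨ a = 3 ∨ 3 = 3
¬a ≡ (a ∨ a) = 2 ≡ 3 = 4
a ∧ a = 3 ∧ 3 = 3
(a ∧ a) ∧ a = 3 ∧ 3 = 3
(¬a ≡ (a ∨ a)) ∧ ((a ∧ a) ∧ a) = 4 ∧ 3 = 3
a ≡ a = 3 ≡ 3 = 5
¬(a ≡ a) = ¬5 = 0
((¬a ≡ (a ∨ a)) ∧ ((a ∧ a) ∧ a)) ⊃ ¬(a ≡ a) = 3 ⊃ 0 = 2
No assignment yields a value below 2, so this is the minimum.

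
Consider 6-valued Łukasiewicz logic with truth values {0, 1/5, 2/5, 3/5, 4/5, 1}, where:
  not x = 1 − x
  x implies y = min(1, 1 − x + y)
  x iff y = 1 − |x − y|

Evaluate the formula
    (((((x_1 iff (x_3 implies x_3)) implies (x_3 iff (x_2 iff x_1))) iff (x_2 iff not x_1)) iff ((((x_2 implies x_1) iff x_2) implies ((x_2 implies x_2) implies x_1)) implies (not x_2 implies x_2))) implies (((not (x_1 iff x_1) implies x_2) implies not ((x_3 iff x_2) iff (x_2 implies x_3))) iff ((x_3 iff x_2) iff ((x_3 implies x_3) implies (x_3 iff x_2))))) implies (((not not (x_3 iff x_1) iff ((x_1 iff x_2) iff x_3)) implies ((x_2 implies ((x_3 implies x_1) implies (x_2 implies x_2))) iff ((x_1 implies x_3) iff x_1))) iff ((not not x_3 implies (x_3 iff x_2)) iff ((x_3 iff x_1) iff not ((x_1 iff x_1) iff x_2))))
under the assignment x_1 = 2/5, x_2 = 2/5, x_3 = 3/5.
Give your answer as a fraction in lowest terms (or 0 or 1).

x_3 implies x_3 = 3/5 implies 3/5 = 1
x_1 iff (x_3 implies x_3) = 2/5 iff 1 = 2/5
x_2 iff x_1 = 2/5 iff 2/5 = 1
x_3 iff (x_2 iff x_1) = 3/5 iff 1 = 3/5
(x_1 iff (x_3 implies x_3)) implies (x_3 iff (x_2 iff x_1)) = 2/5 implies 3/5 = 1
not x_1 = not 2/5 = 3/5
x_2 iff not x_1 = 2/5 iff 3/5 = 4/5
((x_1 iff (x_3 implies x_3)) implies (x_3 iff (x_2 iff x_1))) iff (x_2 iff not x_1) = 1 iff 4/5 = 4/5
x_2 implies x_1 = 2/5 implies 2/5 = 1
(x_2 implies x_1) iff x_2 = 1 iff 2/5 = 2/5
x_2 implies x_2 = 2/5 implies 2/5 = 1
(x_2 implies x_2) implies x_1 = 1 implies 2/5 = 2/5
((x_2 implies x_1) iff x_2) implies ((x_2 implies x_2) implies x_1) = 2/5 implies 2/5 = 1
not x_2 = not 2/5 = 3/5
not x_2 implies x_2 = 3/5 implies 2/5 = 4/5
(((x_2 implies x_1) iff x_2) implies ((x_2 implies x_2) implies x_1)) implies (not x_2 implies x_2) = 1 implies 4/5 = 4/5
(((x_1 iff (x_3 implies x_3)) implies (x_3 iff (x_2 iff x_1))) iff (x_2 iff not x_1)) iff ((((x_2 implies x_1) iff x_2) implies ((x_2 implies x_2) implies x_1)) implies (not x_2 implies x_2)) = 4/5 iff 4/5 = 1
x_1 iff x_1 = 2/5 iff 2/5 = 1
not (x_1 iff x_1) = not 1 = 0
not (x_1 iff x_1) implies x_2 = 0 implies 2/5 = 1
x_3 iff x_2 = 3/5 iff 2/5 = 4/5
x_2 implies x_3 = 2/5 implies 3/5 = 1
(x_3 iff x_2) iff (x_2 implies x_3) = 4/5 iff 1 = 4/5
not ((x_3 iff x_2) iff (x_2 implies x_3)) = not 4/5 = 1/5
(not (x_1 iff x_1) implies x_2) implies not ((x_3 iff x_2) iff (x_2 implies x_3)) = 1 implies 1/5 = 1/5
x_3 iff x_2 = 3/5 iff 2/5 = 4/5
x_3 implies x_3 = 3/5 implies 3/5 = 1
x_3 iff x_2 = 3/5 iff 2/5 = 4/5
(x_3 implies x_3) implies (x_3 iff x_2) = 1 implies 4/5 = 4/5
(x_3 iff x_2) iff ((x_3 implies x_3) implies (x_3 iff x_2)) = 4/5 iff 4/5 = 1
((not (x_1 iff x_1) implies x_2) implies not ((x_3 iff x_2) iff (x_2 implies x_3))) iff ((x_3 iff x_2) iff ((x_3 implies x_3) implies (x_3 iff x_2))) = 1/5 iff 1 = 1/5
((((x_1 iff (x_3 implies x_3)) implies (x_3 iff (x_2 iff x_1))) iff (x_2 iff not x_1)) iff ((((x_2 implies x_1) iff x_2) implies ((x_2 implies x_2) implies x_1)) implies (not x_2 implies x_2))) implies (((not (x_1 iff x_1) implies x_2) implies not ((x_3 iff x_2) iff (x_2 implies x_3))) iff ((x_3 iff x_2) iff ((x_3 implies x_3) implies (x_3 iff x_2)))) = 1 implies 1/5 = 1/5
x_3 iff x_1 = 3/5 iff 2/5 = 4/5
not (x_3 iff x_1) = not 4/5 = 1/5
not not (x_3 iff x_1) = not 1/5 = 4/5
x_1 iff x_2 = 2/5 iff 2/5 = 1
(x_1 iff x_2) iff x_3 = 1 iff 3/5 = 3/5
not not (x_3 iff x_1) iff ((x_1 iff x_2) iff x_3) = 4/5 iff 3/5 = 4/5
x_3 implies x_1 = 3/5 implies 2/5 = 4/5
x_2 implies x_2 = 2/5 implies 2/5 = 1
(x_3 implies x_1) implies (x_2 implies x_2) = 4/5 implies 1 = 1
x_2 implies ((x_3 implies x_1) implies (x_2 implies x_2)) = 2/5 implies 1 = 1
x_1 implies x_3 = 2/5 implies 3/5 = 1
(x_1 implies x_3) iff x_1 = 1 iff 2/5 = 2/5
(x_2 implies ((x_3 implies x_1) implies (x_2 implies x_2))) iff ((x_1 implies x_3) iff x_1) = 1 iff 2/5 = 2/5
(not not (x_3 iff x_1) iff ((x_1 iff x_2) iff x_3)) implies ((x_2 implies ((x_3 implies x_1) implies (x_2 implies x_2))) iff ((x_1 implies x_3) iff x_1)) = 4/5 implies 2/5 = 3/5
not x_3 = not 3/5 = 2/5
not not x_3 = not 2/5 = 3/5
x_3 iff x_2 = 3/5 iff 2/5 = 4/5
not not x_3 implies (x_3 iff x_2) = 3/5 implies 4/5 = 1
x_3 iff x_1 = 3/5 iff 2/5 = 4/5
x_1 iff x_1 = 2/5 iff 2/5 = 1
(x_1 iff x_1) iff x_2 = 1 iff 2/5 = 2/5
not ((x_1 iff x_1) iff x_2) = not 2/5 = 3/5
(x_3 iff x_1) iff not ((x_1 iff x_1) iff x_2) = 4/5 iff 3/5 = 4/5
(not not x_3 implies (x_3 iff x_2)) iff ((x_3 iff x_1) iff not ((x_1 iff x_1) iff x_2)) = 1 iff 4/5 = 4/5
((not not (x_3 iff x_1) iff ((x_1 iff x_2) iff x_3)) implies ((x_2 implies ((x_3 implies x_1) implies (x_2 implies x_2))) iff ((x_1 implies x_3) iff x_1))) iff ((not not x_3 implies (x_3 iff x_2)) iff ((x_3 iff x_1) iff not ((x_1 iff x_1) iff x_2))) = 3/5 iff 4/5 = 4/5
(((((x_1 iff (x_3 implies x_3)) implies (x_3 iff (x_2 iff x_1))) iff (x_2 iff not x_1)) iff ((((x_2 implies x_1) iff x_2) implies ((x_2 implies x_2) implies x_1)) implies (not x_2 implies x_2))) implies (((not (x_1 iff x_1) implies x_2) implies not ((x_3 iff x_2) iff (x_2 implies x_3))) iff ((x_3 iff x_2) iff ((x_3 implies x_3) implies (x_3 iff x_2))))) implies (((not not (x_3 iff x_1) iff ((x_1 iff x_2) iff x_3)) implies ((x_2 implies ((x_3 implies x_1) implies (x_2 implies x_2))) iff ((x_1 implies x_3) iff x_1))) iff ((not not x_3 implies (x_3 iff x_2)) iff ((x_3 iff x_1) iff not ((x_1 iff x_1) iff x_2)))) = 1/5 implies 4/5 = 1

1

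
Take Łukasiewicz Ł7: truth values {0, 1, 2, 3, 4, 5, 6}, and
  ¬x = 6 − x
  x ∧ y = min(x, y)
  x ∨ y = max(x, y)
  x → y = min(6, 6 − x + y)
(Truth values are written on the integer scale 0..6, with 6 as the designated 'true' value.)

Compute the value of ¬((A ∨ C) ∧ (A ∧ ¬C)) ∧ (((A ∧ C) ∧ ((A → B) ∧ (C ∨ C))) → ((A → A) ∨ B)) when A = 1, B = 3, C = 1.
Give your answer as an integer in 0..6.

5

A ∨ C = 1 ∨ 1 = 1
¬C = ¬1 = 5
A ∧ ¬C = 1 ∧ 5 = 1
(A ∨ C) ∧ (A ∧ ¬C) = 1 ∧ 1 = 1
¬((A ∨ C) ∧ (A ∧ ¬C)) = ¬1 = 5
A ∧ C = 1 ∧ 1 = 1
A → B = 1 → 3 = 6
C ∨ C = 1 ∨ 1 = 1
(A → B) ∧ (C ∨ C) = 6 ∧ 1 = 1
(A ∧ C) ∧ ((A → B) ∧ (C ∨ C)) = 1 ∧ 1 = 1
A → A = 1 → 1 = 6
(A → A) ∨ B = 6 ∨ 3 = 6
((A ∧ C) ∧ ((A → B) ∧ (C ∨ C))) → ((A → A) ∨ B) = 1 → 6 = 6
¬((A ∨ C) ∧ (A ∧ ¬C)) ∧ (((A ∧ C) ∧ ((A → B) ∧ (C ∨ C))) → ((A → A) ∨ B)) = 5 ∧ 6 = 5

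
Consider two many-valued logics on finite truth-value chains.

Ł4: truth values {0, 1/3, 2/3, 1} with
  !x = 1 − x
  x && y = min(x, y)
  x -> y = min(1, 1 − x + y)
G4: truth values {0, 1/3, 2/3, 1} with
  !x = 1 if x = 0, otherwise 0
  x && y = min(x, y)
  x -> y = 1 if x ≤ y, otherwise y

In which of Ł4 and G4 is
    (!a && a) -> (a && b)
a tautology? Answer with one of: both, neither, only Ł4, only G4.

In Ł4: at a = 1/3, b = 0 the value is 2/3 — not a tautology.
In G4: every assignment gives 1 — tautology.

only G4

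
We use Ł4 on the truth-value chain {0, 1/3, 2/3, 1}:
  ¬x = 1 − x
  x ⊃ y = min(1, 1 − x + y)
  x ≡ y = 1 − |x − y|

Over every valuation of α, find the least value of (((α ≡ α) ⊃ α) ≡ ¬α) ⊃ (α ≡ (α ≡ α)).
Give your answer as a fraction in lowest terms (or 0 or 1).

Take α = 1/3:
α ≡ α = 1/3 ≡ 1/3 = 1
(α ≡ α) ⊃ α = 1 ⊃ 1/3 = 1/3
¬α = ¬1/3 = 2/3
((α ≡ α) ⊃ α) ≡ ¬α = 1/3 ≡ 2/3 = 2/3
α ≡ α = 1/3 ≡ 1/3 = 1
α ≡ (α ≡ α) = 1/3 ≡ 1 = 1/3
(((α ≡ α) ⊃ α) ≡ ¬α) ⊃ (α ≡ (α ≡ α)) = 2/3 ⊃ 1/3 = 2/3
No assignment yields a value below 2/3, so this is the minimum.

2/3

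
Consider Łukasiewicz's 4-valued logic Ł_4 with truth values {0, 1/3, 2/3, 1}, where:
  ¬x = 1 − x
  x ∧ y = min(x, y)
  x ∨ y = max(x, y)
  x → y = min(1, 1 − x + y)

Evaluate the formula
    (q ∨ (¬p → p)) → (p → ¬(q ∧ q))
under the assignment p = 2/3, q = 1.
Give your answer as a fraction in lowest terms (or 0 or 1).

¬p = ¬2/3 = 1/3
¬p → p = 1/3 → 2/3 = 1
q ∨ (¬p → p) = 1 ∨ 1 = 1
q ∧ q = 1 ∧ 1 = 1
¬(q ∧ q) = ¬1 = 0
p → ¬(q ∧ q) = 2/3 → 0 = 1/3
(q ∨ (¬p → p)) → (p → ¬(q ∧ q)) = 1 → 1/3 = 1/3

1/3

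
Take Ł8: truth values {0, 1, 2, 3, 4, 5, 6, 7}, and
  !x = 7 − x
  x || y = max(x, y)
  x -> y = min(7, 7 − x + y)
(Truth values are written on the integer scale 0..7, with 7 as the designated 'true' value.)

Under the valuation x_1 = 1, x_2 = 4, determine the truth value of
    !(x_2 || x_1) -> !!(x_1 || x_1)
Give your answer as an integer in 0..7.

x_2 || x_1 = 4 || 1 = 4
!(x_2 || x_1) = !4 = 3
x_1 || x_1 = 1 || 1 = 1
!(x_1 || x_1) = !1 = 6
!!(x_1 || x_1) = !6 = 1
!(x_2 || x_1) -> !!(x_1 || x_1) = 3 -> 1 = 5

5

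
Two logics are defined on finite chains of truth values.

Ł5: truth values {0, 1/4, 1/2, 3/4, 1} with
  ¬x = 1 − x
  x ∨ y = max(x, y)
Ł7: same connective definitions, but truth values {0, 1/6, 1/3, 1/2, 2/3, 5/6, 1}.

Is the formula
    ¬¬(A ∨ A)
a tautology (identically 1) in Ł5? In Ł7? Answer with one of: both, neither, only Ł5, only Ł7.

In Ł5: at A = 0 the value is 0 — not a tautology.
In Ł7: at A = 0 the value is 0 — not a tautology.

neither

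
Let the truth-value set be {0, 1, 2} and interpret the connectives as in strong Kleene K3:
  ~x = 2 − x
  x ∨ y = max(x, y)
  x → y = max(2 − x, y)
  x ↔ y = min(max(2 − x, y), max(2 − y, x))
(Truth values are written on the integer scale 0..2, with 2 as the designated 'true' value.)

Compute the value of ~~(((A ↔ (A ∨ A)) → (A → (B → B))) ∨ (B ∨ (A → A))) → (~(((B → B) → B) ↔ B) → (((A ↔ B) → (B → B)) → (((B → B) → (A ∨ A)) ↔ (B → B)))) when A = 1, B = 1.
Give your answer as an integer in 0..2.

A ∨ A = 1 ∨ 1 = 1
A ↔ (A ∨ A) = 1 ↔ 1 = 1
B → B = 1 → 1 = 1
A → (B → B) = 1 → 1 = 1
(A ↔ (A ∨ A)) → (A → (B → B)) = 1 → 1 = 1
A → A = 1 → 1 = 1
B ∨ (A → A) = 1 ∨ 1 = 1
((A ↔ (A ∨ A)) → (A → (B → B))) ∨ (B ∨ (A → A)) = 1 ∨ 1 = 1
~(((A ↔ (A ∨ A)) → (A → (B → B))) ∨ (B ∨ (A → A))) = ~1 = 1
~~(((A ↔ (A ∨ A)) → (A → (B → B))) ∨ (B ∨ (A → A))) = ~1 = 1
B → B = 1 → 1 = 1
(B → B) → B = 1 → 1 = 1
((B → B) → B) ↔ B = 1 ↔ 1 = 1
~(((B → B) → B) ↔ B) = ~1 = 1
A ↔ B = 1 ↔ 1 = 1
B → B = 1 → 1 = 1
(A ↔ B) → (B → B) = 1 → 1 = 1
B → B = 1 → 1 = 1
A ∨ A = 1 ∨ 1 = 1
(B → B) → (A ∨ A) = 1 → 1 = 1
B → B = 1 → 1 = 1
((B → B) → (A ∨ A)) ↔ (B → B) = 1 ↔ 1 = 1
((A ↔ B) → (B → B)) → (((B → B) → (A ∨ A)) ↔ (B → B)) = 1 → 1 = 1
~(((B → B) → B) ↔ B) → (((A ↔ B) → (B → B)) → (((B → B) → (A ∨ A)) ↔ (B → B))) = 1 → 1 = 1
~~(((A ↔ (A ∨ A)) → (A → (B → B))) ∨ (B ∨ (A → A))) → (~(((B → B) → B) ↔ B) → (((A ↔ B) → (B → B)) → (((B → B) → (A ∨ A)) ↔ (B → B)))) = 1 → 1 = 1

1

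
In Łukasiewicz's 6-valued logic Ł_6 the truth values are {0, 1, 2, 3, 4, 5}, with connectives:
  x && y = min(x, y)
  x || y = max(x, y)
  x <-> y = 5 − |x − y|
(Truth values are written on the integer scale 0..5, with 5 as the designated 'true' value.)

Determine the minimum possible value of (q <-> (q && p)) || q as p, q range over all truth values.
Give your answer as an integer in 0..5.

3

Take p = 0, q = 2:
q && p = 2 && 0 = 0
q <-> (q && p) = 2 <-> 0 = 3
(q <-> (q && p)) || q = 3 || 2 = 3
No assignment yields a value below 3, so this is the minimum.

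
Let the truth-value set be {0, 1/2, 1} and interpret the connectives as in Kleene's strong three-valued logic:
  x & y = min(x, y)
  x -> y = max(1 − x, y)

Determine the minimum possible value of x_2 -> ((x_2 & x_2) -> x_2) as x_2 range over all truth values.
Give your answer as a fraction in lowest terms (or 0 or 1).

Take x_2 = 1/2:
x_2 & x_2 = 1/2 & 1/2 = 1/2
(x_2 & x_2) -> x_2 = 1/2 -> 1/2 = 1/2
x_2 -> ((x_2 & x_2) -> x_2) = 1/2 -> 1/2 = 1/2
No assignment yields a value below 1/2, so this is the minimum.

1/2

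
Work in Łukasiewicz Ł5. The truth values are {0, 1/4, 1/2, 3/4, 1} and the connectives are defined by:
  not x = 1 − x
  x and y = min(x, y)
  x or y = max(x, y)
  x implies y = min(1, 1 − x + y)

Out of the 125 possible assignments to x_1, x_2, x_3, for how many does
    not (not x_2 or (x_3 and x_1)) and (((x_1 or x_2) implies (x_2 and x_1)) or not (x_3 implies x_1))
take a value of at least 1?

2

value 1: 2 assignments (counts)
value 3/4: 14 assignments
value 1/2: 40 assignments
value 1/4: 39 assignments
value 0: 30 assignments
So 2 of the 125 assignments meet the threshold.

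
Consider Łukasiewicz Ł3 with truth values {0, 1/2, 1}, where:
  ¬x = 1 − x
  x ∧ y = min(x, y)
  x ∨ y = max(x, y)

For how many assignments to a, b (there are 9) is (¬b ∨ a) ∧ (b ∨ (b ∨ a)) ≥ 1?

3

a = 0, b = 0 ↦ 0  <
a = 0, b = 1/2 ↦ 1/2  <
a = 0, b = 1 ↦ 0  <
a = 1/2, b = 0 ↦ 1/2  <
a = 1/2, b = 1/2 ↦ 1/2  <
a = 1/2, b = 1 ↦ 1/2  <
a = 1, b = 0 ↦ 1  ≥
a = 1, b = 1/2 ↦ 1  ≥
a = 1, b = 1 ↦ 1  ≥
So 3 of the 9 assignments meet the threshold.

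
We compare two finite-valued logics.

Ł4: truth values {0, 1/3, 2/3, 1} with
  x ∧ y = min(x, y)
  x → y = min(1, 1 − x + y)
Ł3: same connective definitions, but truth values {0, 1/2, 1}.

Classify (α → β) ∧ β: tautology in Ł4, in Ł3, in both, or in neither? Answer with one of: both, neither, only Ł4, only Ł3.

neither

In Ł4: at α = 0, β = 0 the value is 0 — not a tautology.
In Ł3: at α = 0, β = 0 the value is 0 — not a tautology.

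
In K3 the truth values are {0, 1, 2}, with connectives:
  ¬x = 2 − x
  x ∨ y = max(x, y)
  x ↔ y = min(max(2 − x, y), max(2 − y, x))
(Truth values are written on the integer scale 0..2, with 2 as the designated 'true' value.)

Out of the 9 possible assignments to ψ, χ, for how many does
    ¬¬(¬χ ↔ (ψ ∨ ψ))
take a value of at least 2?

ψ = 0, χ = 0 ↦ 0  <
ψ = 0, χ = 1 ↦ 1  <
ψ = 0, χ = 2 ↦ 2  ≥
ψ = 1, χ = 0 ↦ 1  <
ψ = 1, χ = 1 ↦ 1  <
ψ = 1, χ = 2 ↦ 1  <
ψ = 2, χ = 0 ↦ 2  ≥
ψ = 2, χ = 1 ↦ 1  <
ψ = 2, χ = 2 ↦ 0  <
So 2 of the 9 assignments meet the threshold.

2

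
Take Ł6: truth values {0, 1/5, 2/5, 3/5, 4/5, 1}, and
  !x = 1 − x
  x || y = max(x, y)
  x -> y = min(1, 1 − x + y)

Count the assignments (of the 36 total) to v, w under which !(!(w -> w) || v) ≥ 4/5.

value 1: 6 assignments (counts)
value 4/5: 6 assignments (counts)
value 3/5: 6 assignments
value 2/5: 6 assignments
value 1/5: 6 assignments
value 0: 6 assignments
So 12 of the 36 assignments meet the threshold.

12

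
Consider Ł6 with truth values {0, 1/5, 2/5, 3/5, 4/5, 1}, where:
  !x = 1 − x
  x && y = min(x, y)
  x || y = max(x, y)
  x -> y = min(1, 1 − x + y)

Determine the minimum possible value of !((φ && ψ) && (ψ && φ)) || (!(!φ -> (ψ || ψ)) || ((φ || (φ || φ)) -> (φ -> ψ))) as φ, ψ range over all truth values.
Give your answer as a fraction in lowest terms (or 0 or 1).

3/5

Take φ = 1, ψ = 2/5:
φ && ψ = 1 && 2/5 = 2/5
ψ && φ = 2/5 && 1 = 2/5
(φ && ψ) && (ψ && φ) = 2/5 && 2/5 = 2/5
!((φ && ψ) && (ψ && φ)) = !2/5 = 3/5
!φ = !1 = 0
ψ || ψ = 2/5 || 2/5 = 2/5
!φ -> (ψ || ψ) = 0 -> 2/5 = 1
!(!φ -> (ψ || ψ)) = !1 = 0
φ || φ = 1 || 1 = 1
φ || (φ || φ) = 1 || 1 = 1
φ -> ψ = 1 -> 2/5 = 2/5
(φ || (φ || φ)) -> (φ -> ψ) = 1 -> 2/5 = 2/5
!(!φ -> (ψ || ψ)) || ((φ || (φ || φ)) -> (φ -> ψ)) = 0 || 2/5 = 2/5
!((φ && ψ) && (ψ && φ)) || (!(!φ -> (ψ || ψ)) || ((φ || (φ || φ)) -> (φ -> ψ))) = 3/5 || 2/5 = 3/5
No assignment yields a value below 3/5, so this is the minimum.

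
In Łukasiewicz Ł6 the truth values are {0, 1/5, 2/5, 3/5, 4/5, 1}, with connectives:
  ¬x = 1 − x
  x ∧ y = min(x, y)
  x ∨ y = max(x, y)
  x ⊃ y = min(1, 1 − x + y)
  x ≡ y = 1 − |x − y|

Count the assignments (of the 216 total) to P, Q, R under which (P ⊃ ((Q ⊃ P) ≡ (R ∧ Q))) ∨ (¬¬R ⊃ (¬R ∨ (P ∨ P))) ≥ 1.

197

value 1: 197 assignments (counts)
value 4/5: 15 assignments
value 3/5: 4 assignments
So 197 of the 216 assignments meet the threshold.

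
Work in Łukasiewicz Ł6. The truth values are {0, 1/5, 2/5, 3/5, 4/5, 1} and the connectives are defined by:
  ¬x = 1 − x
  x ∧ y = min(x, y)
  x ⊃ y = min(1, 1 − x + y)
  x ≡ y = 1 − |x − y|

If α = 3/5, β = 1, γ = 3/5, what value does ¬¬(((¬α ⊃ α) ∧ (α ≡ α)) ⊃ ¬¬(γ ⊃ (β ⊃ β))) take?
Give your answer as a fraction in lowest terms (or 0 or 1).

¬α = ¬3/5 = 2/5
¬α ⊃ α = 2/5 ⊃ 3/5 = 1
α ≡ α = 3/5 ≡ 3/5 = 1
(¬α ⊃ α) ∧ (α ≡ α) = 1 ∧ 1 = 1
β ⊃ β = 1 ⊃ 1 = 1
γ ⊃ (β ⊃ β) = 3/5 ⊃ 1 = 1
¬(γ ⊃ (β ⊃ β)) = ¬1 = 0
¬¬(γ ⊃ (β ⊃ β)) = ¬0 = 1
((¬α ⊃ α) ∧ (α ≡ α)) ⊃ ¬¬(γ ⊃ (β ⊃ β)) = 1 ⊃ 1 = 1
¬(((¬α ⊃ α) ∧ (α ≡ α)) ⊃ ¬¬(γ ⊃ (β ⊃ β))) = ¬1 = 0
¬¬(((¬α ⊃ α) ∧ (α ≡ α)) ⊃ ¬¬(γ ⊃ (β ⊃ β))) = ¬0 = 1

1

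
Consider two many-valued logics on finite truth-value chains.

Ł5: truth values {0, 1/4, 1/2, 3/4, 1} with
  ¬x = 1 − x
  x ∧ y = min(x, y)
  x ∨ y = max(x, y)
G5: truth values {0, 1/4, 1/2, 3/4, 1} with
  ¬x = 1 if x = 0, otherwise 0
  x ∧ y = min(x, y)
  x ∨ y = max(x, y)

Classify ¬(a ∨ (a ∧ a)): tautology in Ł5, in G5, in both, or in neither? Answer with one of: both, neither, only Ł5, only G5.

In Ł5: at a = 1/4 the value is 3/4 — not a tautology.
In G5: at a = 1/4 the value is 0 — not a tautology.

neither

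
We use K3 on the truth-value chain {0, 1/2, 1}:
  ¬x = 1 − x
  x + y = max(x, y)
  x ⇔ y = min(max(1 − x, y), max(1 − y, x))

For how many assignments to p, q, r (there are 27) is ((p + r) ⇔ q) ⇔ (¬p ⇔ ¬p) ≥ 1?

value 1: 5 assignments (counts)
value 1/2: 17 assignments
value 0: 5 assignments
So 5 of the 27 assignments meet the threshold.

5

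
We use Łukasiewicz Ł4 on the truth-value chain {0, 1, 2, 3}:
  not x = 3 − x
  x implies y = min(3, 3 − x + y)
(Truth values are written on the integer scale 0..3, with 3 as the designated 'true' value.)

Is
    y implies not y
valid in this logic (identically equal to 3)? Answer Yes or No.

Counterexample: take y = 2.
not y = not 2 = 1
y implies not y = 2 implies 1 = 2
This gives 2 ≠ 3.

No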